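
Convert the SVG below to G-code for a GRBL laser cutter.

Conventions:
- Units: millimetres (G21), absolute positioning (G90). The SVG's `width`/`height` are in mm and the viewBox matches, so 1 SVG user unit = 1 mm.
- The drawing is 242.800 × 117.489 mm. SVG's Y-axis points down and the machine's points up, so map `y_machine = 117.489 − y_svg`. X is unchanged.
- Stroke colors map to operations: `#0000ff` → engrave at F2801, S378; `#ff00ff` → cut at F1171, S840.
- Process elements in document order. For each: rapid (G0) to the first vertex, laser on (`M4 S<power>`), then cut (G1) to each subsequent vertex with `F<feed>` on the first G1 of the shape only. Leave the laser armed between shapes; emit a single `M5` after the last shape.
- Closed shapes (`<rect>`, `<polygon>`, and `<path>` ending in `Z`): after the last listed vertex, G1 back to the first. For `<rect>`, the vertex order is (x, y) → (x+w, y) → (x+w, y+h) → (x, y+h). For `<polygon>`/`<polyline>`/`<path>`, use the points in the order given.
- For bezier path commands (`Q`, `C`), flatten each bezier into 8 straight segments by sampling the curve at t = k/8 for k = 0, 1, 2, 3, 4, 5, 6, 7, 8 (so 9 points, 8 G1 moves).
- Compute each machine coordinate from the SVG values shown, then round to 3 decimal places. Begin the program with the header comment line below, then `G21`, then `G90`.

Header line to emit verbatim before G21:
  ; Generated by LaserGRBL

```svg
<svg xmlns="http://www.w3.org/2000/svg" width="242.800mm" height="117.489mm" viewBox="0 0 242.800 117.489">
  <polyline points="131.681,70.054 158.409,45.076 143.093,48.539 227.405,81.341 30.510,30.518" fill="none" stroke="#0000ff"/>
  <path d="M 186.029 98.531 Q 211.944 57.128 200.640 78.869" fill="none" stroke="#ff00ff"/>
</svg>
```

1 u = 1 mm; y_m = 117.489 − y.

[1] `<polyline>` open polyline, #0000ff→engrave S378 F2801: (131.681,47.435) → (158.409,72.413) → (143.093,68.950) → (227.405,36.148) → (30.510,86.971)

[2] `<path>` quadratic bezier, #ff00ff→cut S840 F1171: (186.029,18.958) → (191.926,28.322) → (196.660,35.713) → (200.231,41.131) → (202.639,44.575) → (203.884,46.046) → (203.966,45.544) → (202.884,43.069) → (200.640,38.620)

; Generated by LaserGRBL
G21
G90
G0 X131.681 Y47.435
M4 S378
G1 X158.409 Y72.413 F2801
G1 X143.093 Y68.950
G1 X227.405 Y36.148
G1 X30.510 Y86.971
G0 X186.029 Y18.958
M4 S840
G1 X191.926 Y28.322 F1171
G1 X196.660 Y35.713
G1 X200.231 Y41.131
G1 X202.639 Y44.575
G1 X203.884 Y46.046
G1 X203.966 Y45.544
G1 X202.884 Y43.069
G1 X200.640 Y38.620
M5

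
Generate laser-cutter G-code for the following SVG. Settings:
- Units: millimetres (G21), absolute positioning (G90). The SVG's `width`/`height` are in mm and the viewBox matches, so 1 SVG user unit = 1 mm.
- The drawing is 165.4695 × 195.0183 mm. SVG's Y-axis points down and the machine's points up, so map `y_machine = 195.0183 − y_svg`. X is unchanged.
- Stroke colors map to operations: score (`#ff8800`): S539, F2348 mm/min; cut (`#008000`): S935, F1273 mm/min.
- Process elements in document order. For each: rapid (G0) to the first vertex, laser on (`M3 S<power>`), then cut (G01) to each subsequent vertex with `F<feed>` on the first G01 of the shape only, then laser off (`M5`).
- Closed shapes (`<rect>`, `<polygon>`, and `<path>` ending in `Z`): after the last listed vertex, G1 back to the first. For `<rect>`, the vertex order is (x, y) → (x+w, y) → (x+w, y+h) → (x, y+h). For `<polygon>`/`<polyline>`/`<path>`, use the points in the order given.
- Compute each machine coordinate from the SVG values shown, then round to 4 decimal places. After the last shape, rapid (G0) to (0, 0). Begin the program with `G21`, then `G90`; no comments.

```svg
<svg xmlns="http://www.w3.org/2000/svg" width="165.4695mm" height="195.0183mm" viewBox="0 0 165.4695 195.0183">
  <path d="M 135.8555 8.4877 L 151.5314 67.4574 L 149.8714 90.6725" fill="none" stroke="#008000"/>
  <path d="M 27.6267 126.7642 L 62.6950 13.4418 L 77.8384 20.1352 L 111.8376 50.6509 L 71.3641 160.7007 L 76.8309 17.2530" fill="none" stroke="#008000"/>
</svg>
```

1 u = 1 mm; y_m = 195.0183 − y.

[1] `<path>` open polyline, #008000→cut S935 F1273: (135.8555,186.5306) → (151.5314,127.5609) → (149.8714,104.3458)

[2] `<path>` open polyline, #008000→cut S935 F1273: (27.6267,68.2541) → (62.6950,181.5765) → (77.8384,174.8831) → (111.8376,144.3674) → (71.3641,34.3176) → (76.8309,177.7653)

G21
G90
G0 X135.8555 Y186.5306
M3 S935
G01 X151.5314 Y127.5609 F1273
G01 X149.8714 Y104.3458
M5
G0 X27.6267 Y68.2541
M3 S935
G01 X62.6950 Y181.5765 F1273
G01 X77.8384 Y174.8831
G01 X111.8376 Y144.3674
G01 X71.3641 Y34.3176
G01 X76.8309 Y177.7653
M5
G0 X0.0000 Y0.0000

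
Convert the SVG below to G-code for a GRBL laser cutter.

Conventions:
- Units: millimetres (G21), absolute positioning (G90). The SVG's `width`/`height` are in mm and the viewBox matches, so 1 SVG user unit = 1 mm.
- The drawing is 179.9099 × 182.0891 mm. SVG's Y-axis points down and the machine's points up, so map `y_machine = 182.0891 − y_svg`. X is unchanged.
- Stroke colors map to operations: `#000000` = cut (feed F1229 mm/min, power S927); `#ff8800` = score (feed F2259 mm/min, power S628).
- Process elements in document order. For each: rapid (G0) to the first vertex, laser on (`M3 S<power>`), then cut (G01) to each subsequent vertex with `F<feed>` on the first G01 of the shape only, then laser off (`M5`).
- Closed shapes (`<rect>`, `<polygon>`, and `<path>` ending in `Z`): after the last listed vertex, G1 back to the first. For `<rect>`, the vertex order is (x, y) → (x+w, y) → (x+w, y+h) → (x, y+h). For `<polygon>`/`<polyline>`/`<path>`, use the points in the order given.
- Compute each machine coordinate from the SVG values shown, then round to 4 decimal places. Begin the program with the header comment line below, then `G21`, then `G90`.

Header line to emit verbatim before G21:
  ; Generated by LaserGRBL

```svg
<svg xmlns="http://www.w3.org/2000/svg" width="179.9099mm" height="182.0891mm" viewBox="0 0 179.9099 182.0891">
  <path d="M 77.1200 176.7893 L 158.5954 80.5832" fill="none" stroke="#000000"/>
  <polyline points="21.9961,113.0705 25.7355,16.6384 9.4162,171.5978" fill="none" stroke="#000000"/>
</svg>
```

Since the viewBox matches the mm dimensions, user units are millimetres directly. The only transform is the Y-flip y_m = 182.0891 − y_svg.

Shape 1 is a line segment drawn with `<path>`. Its stroke #000000 means cut at S927, F1229. After flipping Y the toolpath is (77.1200,5.2998) → (158.5954,101.5059).

Shape 2 is a open polyline drawn with `<polyline>`. Its stroke #000000 means cut at S927, F1229. After flipping Y the toolpath is (21.9961,69.0186) → (25.7355,165.4507) → (9.4162,10.4913).

; Generated by LaserGRBL
G21
G90
G0 X77.1200 Y5.2998
M3 S927
G01 X158.5954 Y101.5059 F1229
M5
G0 X21.9961 Y69.0186
M3 S927
G01 X25.7355 Y165.4507 F1229
G01 X9.4162 Y10.4913
M5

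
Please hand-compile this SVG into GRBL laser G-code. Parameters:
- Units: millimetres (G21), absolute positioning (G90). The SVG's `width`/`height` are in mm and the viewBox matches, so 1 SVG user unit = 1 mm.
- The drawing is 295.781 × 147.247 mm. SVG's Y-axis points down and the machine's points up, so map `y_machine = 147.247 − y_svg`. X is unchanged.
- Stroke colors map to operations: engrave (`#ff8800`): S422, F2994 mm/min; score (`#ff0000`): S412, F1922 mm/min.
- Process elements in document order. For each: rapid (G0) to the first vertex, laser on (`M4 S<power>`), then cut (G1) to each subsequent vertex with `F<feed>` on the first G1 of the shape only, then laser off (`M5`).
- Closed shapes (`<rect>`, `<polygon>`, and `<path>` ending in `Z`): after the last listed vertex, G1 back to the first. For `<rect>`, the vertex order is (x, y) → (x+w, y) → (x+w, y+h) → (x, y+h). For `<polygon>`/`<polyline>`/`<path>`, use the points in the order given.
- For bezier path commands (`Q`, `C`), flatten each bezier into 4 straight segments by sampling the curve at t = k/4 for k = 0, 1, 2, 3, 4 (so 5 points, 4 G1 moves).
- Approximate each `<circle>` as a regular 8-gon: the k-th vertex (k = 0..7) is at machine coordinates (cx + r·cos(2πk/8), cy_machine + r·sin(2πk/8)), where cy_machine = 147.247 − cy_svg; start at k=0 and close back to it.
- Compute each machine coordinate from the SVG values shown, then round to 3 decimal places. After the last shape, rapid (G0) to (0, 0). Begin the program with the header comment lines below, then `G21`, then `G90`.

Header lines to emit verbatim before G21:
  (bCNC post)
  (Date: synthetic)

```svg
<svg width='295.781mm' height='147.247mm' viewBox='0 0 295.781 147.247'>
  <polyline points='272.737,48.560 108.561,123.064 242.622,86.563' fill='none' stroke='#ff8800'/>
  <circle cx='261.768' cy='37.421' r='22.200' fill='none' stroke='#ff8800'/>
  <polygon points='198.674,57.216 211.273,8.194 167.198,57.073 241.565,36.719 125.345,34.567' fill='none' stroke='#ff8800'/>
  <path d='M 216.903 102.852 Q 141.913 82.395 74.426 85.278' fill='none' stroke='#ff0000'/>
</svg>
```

viewBox `0 0 295.781 147.247` with mm width/height → 1 unit = 1 mm. Flip: y_m = 147.247 − y_svg.

**Shape 1** — `<polyline>` open polyline, stroke `#ff8800` → engrave (S422, F2994). Machine vertices: (272.737,98.687) → (108.561,24.183) → (242.622,60.684). Open path.

**Shape 2** — `<circle>` circle, stroke `#ff8800` → engrave (S422, F2994). Machine vertices: (283.968,109.826) → (277.466,125.524) → (261.768,132.026) → (246.070,125.524) → (239.568,109.826) → (246.070,94.128) → (261.768,87.626) → (277.466,94.128) → (283.968,109.826). Closed: final G1 returns to the first vertex.

**Shape 3** — `<polygon>` closed polygon, stroke `#ff8800` → engrave (S422, F2994). Machine vertices: (198.674,90.031) → (211.273,139.053) → (167.198,90.174) → (241.565,110.528) → (125.345,112.680) → (198.674,90.031). Closed: final G1 returns to the first vertex.

**Shape 4** — `<path>` quadratic bezier, stroke `#ff0000` → score (S412, F1922). Control points (SVG): P0=(216.903,102.852), P1=(141.913,82.395), P2=(74.426,85.278); sampled at t=k/4. Machine vertices: (216.903,44.395) → (179.877,53.165) → (143.789,59.017) → (108.638,61.952) → (74.426,61.969). Open path.

(bCNC post)
(Date: synthetic)
G21
G90
G0 X272.737 Y98.687
M4 S422
G1 X108.561 Y24.183 F2994
G1 X242.622 Y60.684
M5
G0 X283.968 Y109.826
M4 S422
G1 X277.466 Y125.524 F2994
G1 X261.768 Y132.026
G1 X246.070 Y125.524
G1 X239.568 Y109.826
G1 X246.070 Y94.128
G1 X261.768 Y87.626
G1 X277.466 Y94.128
G1 X283.968 Y109.826
M5
G0 X198.674 Y90.031
M4 S422
G1 X211.273 Y139.053 F2994
G1 X167.198 Y90.174
G1 X241.565 Y110.528
G1 X125.345 Y112.680
G1 X198.674 Y90.031
M5
G0 X216.903 Y44.395
M4 S412
G1 X179.877 Y53.165 F1922
G1 X143.789 Y59.017
G1 X108.638 Y61.952
G1 X74.426 Y61.969
M5
G0 X0.000 Y0.000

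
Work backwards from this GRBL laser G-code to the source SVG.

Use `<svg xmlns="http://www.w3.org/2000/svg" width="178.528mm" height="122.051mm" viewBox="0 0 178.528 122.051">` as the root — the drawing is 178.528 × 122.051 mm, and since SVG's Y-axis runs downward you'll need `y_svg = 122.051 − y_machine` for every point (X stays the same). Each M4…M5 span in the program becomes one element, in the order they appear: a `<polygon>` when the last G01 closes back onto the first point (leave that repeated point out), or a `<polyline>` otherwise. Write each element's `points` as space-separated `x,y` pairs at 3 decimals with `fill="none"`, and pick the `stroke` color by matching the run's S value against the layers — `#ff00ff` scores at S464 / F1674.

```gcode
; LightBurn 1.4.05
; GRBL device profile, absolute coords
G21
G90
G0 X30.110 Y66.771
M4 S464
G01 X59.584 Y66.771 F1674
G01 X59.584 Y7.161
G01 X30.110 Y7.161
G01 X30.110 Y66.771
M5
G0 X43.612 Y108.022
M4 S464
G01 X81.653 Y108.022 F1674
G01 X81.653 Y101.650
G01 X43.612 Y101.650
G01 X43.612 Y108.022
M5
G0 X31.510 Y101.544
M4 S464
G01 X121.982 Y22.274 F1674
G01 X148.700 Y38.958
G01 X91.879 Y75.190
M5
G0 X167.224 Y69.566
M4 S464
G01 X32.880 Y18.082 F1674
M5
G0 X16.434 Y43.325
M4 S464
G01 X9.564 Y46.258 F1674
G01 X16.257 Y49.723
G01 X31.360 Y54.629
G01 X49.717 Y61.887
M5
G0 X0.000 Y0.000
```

y_svg = 122.051 − y_m. Every run uses S464, so all elements get stroke `#ff00ff` (score).

[1] closed run; points: 30.110,55.280 59.584,55.280 59.584,114.890 30.110,114.890

[2] closed run; points: 43.612,14.029 81.653,14.029 81.653,20.401 43.612,20.401

[3] open run; points: 31.510,20.507 121.982,99.777 148.700,83.093 91.879,46.861

[4] open run; points: 167.224,52.485 32.880,103.969

[5] open run; points: 16.434,78.726 9.564,75.793 16.257,72.328 31.360,67.422 49.717,60.164

<svg xmlns="http://www.w3.org/2000/svg" width="178.528mm" height="122.051mm" viewBox="0 0 178.528 122.051">
  <polygon points="30.110,55.280 59.584,55.280 59.584,114.890 30.110,114.890" fill="none" stroke="#ff00ff"/>
  <polygon points="43.612,14.029 81.653,14.029 81.653,20.401 43.612,20.401" fill="none" stroke="#ff00ff"/>
  <polyline points="31.510,20.507 121.982,99.777 148.700,83.093 91.879,46.861" fill="none" stroke="#ff00ff"/>
  <polyline points="167.224,52.485 32.880,103.969" fill="none" stroke="#ff00ff"/>
  <polyline points="16.434,78.726 9.564,75.793 16.257,72.328 31.360,67.422 49.717,60.164" fill="none" stroke="#ff00ff"/>
</svg>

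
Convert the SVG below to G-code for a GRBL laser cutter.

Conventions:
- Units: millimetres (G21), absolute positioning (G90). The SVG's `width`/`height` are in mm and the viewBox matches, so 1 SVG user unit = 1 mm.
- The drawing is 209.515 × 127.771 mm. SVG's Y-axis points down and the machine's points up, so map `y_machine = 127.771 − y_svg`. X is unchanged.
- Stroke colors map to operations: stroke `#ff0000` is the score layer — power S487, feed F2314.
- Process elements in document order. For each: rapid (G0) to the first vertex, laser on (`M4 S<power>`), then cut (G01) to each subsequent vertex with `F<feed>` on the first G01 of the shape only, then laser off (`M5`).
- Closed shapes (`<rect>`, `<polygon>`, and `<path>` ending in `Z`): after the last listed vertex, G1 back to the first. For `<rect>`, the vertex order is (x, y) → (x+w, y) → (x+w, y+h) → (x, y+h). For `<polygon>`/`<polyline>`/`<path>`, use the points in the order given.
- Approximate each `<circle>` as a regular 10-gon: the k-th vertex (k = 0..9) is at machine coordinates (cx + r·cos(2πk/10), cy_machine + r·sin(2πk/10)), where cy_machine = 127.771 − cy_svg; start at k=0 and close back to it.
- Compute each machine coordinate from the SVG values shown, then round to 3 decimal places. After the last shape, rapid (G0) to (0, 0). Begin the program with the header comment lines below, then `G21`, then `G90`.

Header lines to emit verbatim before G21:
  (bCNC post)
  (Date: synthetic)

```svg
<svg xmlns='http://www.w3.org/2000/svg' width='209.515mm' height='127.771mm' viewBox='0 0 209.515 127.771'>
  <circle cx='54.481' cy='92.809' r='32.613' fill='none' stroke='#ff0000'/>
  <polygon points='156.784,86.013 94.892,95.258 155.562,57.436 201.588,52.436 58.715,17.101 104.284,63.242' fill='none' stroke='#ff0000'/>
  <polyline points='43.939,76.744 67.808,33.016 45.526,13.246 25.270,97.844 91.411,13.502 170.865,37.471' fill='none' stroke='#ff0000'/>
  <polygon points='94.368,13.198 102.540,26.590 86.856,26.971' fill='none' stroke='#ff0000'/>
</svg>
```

(bCNC post)
(Date: synthetic)
G21
G90
G0 X87.094 Y34.962
M4 S487
G01 X80.865 Y54.131 F2314
G01 X64.559 Y65.979
G01 X44.403 Y65.979
G01 X28.097 Y54.131
G01 X21.868 Y34.962
G01 X28.097 Y15.793
G01 X44.403 Y3.945
G01 X64.559 Y3.945
G01 X80.865 Y15.793
G01 X87.094 Y34.962
M5
G0 X156.784 Y41.758
M4 S487
G01 X94.892 Y32.513 F2314
G01 X155.562 Y70.335
G01 X201.588 Y75.335
G01 X58.715 Y110.670
G01 X104.284 Y64.529
G01 X156.784 Y41.758
M5
G0 X43.939 Y51.027
M4 S487
G01 X67.808 Y94.755 F2314
G01 X45.526 Y114.525
G01 X25.270 Y29.927
G01 X91.411 Y114.269
G01 X170.865 Y90.300
M5
G0 X94.368 Y114.573
M4 S487
G01 X102.540 Y101.181 F2314
G01 X86.856 Y100.800
G01 X94.368 Y114.573
M5
G0 X0.000 Y0.000

1 u = 1 mm; y_m = 127.771 − y.

[1] `<circle>` circle, #ff0000→score S487 F2314: (87.094,34.962) → (80.865,54.131) → (64.559,65.979) → (44.403,65.979) → (28.097,54.131) → (21.868,34.962) → (28.097,15.793) → (44.403,3.945) → (64.559,3.945) → (80.865,15.793) → (87.094,34.962) (closed)

[2] `<polygon>` closed polygon, #ff0000→score S487 F2314: (156.784,41.758) → (94.892,32.513) → (155.562,70.335) → (201.588,75.335) → (58.715,110.670) → (104.284,64.529) → (156.784,41.758) (closed)

[3] `<polyline>` open polyline, #ff0000→score S487 F2314: (43.939,51.027) → (67.808,94.755) → (45.526,114.525) → (25.270,29.927) → (91.411,114.269) → (170.865,90.300)

[4] `<polygon>` regular polygon, #ff0000→score S487 F2314: (94.368,114.573) → (102.540,101.181) → (86.856,100.800) → (94.368,114.573) (closed)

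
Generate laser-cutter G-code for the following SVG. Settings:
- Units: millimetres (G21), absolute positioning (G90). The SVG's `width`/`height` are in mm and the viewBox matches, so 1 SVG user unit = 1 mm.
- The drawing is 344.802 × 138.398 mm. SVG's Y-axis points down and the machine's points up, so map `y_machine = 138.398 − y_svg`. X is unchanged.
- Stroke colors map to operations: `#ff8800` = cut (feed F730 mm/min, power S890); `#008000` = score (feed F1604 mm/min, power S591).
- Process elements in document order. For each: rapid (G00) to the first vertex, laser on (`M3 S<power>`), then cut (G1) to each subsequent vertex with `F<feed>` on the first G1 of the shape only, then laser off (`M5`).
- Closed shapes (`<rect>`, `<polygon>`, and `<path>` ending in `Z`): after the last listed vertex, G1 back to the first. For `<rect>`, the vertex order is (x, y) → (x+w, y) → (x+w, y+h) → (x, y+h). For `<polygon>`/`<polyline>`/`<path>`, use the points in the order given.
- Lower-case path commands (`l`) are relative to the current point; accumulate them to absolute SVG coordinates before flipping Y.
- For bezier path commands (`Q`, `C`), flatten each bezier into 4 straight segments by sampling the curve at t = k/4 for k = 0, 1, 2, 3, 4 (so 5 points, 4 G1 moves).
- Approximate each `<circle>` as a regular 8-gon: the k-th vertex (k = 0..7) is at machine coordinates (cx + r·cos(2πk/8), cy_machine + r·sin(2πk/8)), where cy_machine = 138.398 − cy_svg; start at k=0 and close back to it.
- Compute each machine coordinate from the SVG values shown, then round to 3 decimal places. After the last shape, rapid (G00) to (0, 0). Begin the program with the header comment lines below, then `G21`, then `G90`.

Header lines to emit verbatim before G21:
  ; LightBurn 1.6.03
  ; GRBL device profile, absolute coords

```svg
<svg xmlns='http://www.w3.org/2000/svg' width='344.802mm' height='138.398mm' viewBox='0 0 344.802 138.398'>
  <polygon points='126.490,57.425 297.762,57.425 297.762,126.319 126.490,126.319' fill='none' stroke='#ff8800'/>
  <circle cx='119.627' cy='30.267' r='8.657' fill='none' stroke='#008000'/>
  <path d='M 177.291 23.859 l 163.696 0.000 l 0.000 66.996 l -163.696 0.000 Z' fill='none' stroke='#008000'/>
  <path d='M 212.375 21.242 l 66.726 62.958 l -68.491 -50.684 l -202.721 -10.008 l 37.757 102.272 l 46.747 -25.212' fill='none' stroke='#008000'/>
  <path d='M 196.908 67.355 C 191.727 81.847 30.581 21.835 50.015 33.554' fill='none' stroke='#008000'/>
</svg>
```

viewBox `0 0 344.802 138.398` with mm width/height → 1 unit = 1 mm. Flip: y_m = 138.398 − y_svg.

**Shape 1** — `<polygon>` rectangle, stroke `#ff8800` → cut (S890, F730). Machine vertices: (126.490,80.973) → (297.762,80.973) → (297.762,12.079) → (126.490,12.079) → (126.490,80.973). Closed: final G1 returns to the first vertex.

**Shape 2** — `<circle>` circle, stroke `#008000` → score (S591, F1604). Machine vertices: (128.284,108.131) → (125.748,114.252) → (119.627,116.788) → (113.506,114.252) → (110.970,108.131) → (113.506,102.010) → (119.627,99.474) → (125.748,102.010) → (128.284,108.131). Closed: final G1 returns to the first vertex.

**Shape 3** — `<path>` rectangle, stroke `#008000` → score (S591, F1604). Machine vertices: (177.291,114.539) → (340.987,114.539) → (340.987,47.543) → (177.291,47.543) → (177.291,114.539). Closed: final G1 returns to the first vertex.

**Shape 4** — `<path>` open polyline, stroke `#008000` → score (S591, F1604). Machine vertices: (212.375,117.156) → (279.101,54.198) → (210.610,104.882) → (7.889,114.890) → (45.646,12.618) → (92.393,37.830). Open path.

**Shape 5** — `<path>` cubic bezier, stroke `#008000` → score (S591, F1604). Control points (SVG): P0=(196.908,67.355), P1=(191.727,81.847), P2=(30.581,21.835), P3=(50.015,33.554); sampled at t=k/4. Machine vertices: (196.908,71.043) → (169.037,71.859) → (114.231,86.904) → (64.040,102.469) → (50.015,104.844). Open path.

; LightBurn 1.6.03
; GRBL device profile, absolute coords
G21
G90
G00 X126.490 Y80.973
M3 S890
G1 X297.762 Y80.973 F730
G1 X297.762 Y12.079
G1 X126.490 Y12.079
G1 X126.490 Y80.973
M5
G00 X128.284 Y108.131
M3 S591
G1 X125.748 Y114.252 F1604
G1 X119.627 Y116.788
G1 X113.506 Y114.252
G1 X110.970 Y108.131
G1 X113.506 Y102.010
G1 X119.627 Y99.474
G1 X125.748 Y102.010
G1 X128.284 Y108.131
M5
G00 X177.291 Y114.539
M3 S591
G1 X340.987 Y114.539 F1604
G1 X340.987 Y47.543
G1 X177.291 Y47.543
G1 X177.291 Y114.539
M5
G00 X212.375 Y117.156
M3 S591
G1 X279.101 Y54.198 F1604
G1 X210.610 Y104.882
G1 X7.889 Y114.890
G1 X45.646 Y12.618
G1 X92.393 Y37.830
M5
G00 X196.908 Y71.043
M3 S591
G1 X169.037 Y71.859 F1604
G1 X114.231 Y86.904
G1 X64.040 Y102.469
G1 X50.015 Y104.844
M5
G00 X0.000 Y0.000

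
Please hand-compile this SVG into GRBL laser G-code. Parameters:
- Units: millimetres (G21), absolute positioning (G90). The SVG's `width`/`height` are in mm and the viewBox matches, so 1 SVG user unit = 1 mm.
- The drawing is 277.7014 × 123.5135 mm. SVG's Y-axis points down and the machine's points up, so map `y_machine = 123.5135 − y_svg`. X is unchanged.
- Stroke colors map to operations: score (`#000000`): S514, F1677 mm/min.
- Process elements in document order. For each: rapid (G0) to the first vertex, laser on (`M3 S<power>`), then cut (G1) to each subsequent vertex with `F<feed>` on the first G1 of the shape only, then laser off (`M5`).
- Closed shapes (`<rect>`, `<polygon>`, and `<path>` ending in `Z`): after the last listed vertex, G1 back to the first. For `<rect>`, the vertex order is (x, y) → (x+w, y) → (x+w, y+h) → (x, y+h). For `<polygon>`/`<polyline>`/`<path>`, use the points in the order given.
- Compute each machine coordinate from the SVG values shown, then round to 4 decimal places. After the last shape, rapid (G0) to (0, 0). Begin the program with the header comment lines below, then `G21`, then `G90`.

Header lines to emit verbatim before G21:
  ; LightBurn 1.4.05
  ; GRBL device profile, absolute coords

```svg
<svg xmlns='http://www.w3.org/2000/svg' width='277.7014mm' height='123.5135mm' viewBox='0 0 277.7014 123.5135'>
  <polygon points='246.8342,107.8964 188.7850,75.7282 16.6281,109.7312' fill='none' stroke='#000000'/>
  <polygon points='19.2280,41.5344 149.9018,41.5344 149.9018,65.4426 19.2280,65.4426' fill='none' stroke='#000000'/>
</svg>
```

; LightBurn 1.4.05
; GRBL device profile, absolute coords
G21
G90
G0 X246.8342 Y15.6171
M3 S514
G1 X188.7850 Y47.7853 F1677
G1 X16.6281 Y13.7823
G1 X246.8342 Y15.6171
M5
G0 X19.2280 Y81.9791
M3 S514
G1 X149.9018 Y81.9791 F1677
G1 X149.9018 Y58.0709
G1 X19.2280 Y58.0709
G1 X19.2280 Y81.9791
M5
G0 X0.0000 Y0.0000

Since the viewBox matches the mm dimensions, user units are millimetres directly. The only transform is the Y-flip y_m = 123.5135 − y_svg.

Shape 1 is a closed polygon drawn with `<polygon>`. Its stroke #000000 means score at S514, F1677. After flipping Y the toolpath is (246.8342,15.6171) → (188.7850,47.7853) → (16.6281,13.7823) → (246.8342,15.6171), returning to the start.

Shape 2 is a rectangle drawn with `<polygon>`. Its stroke #000000 means score at S514, F1677. After flipping Y the toolpath is (19.2280,81.9791) → (149.9018,81.9791) → (149.9018,58.0709) → (19.2280,58.0709) → (19.2280,81.9791), returning to the start.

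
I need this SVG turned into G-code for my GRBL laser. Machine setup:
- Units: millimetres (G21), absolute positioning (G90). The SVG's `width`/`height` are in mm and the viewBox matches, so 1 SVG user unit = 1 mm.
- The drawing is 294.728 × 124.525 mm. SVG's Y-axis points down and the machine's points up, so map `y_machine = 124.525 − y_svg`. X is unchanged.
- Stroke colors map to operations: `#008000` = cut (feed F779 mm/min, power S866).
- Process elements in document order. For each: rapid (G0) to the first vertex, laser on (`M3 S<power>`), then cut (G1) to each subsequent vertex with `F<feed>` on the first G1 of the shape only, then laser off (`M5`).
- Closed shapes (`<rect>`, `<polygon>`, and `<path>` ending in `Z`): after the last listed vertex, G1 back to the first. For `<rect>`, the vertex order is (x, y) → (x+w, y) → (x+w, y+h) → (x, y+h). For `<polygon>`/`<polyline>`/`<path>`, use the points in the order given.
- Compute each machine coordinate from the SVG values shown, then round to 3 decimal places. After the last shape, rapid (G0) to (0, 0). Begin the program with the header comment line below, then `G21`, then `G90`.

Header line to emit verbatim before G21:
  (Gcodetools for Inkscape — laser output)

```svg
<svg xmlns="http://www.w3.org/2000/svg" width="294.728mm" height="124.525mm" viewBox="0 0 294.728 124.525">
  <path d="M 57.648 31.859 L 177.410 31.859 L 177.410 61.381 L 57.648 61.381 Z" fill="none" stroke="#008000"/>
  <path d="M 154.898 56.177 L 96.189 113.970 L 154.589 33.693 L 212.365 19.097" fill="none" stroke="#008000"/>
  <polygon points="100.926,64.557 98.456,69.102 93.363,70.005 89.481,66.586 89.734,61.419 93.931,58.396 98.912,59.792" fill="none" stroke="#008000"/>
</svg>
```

viewBox `0 0 294.728 124.525` with mm width/height → 1 unit = 1 mm. Flip: y_m = 124.525 − y_svg.

**Shape 1** — `<path>` rectangle, stroke `#008000` → cut (S866, F779). Machine vertices: (57.648,92.666) → (177.410,92.666) → (177.410,63.144) → (57.648,63.144) → (57.648,92.666). Closed: final G1 returns to the first vertex.

**Shape 2** — `<path>` open polyline, stroke `#008000` → cut (S866, F779). Machine vertices: (154.898,68.348) → (96.189,10.555) → (154.589,90.832) → (212.365,105.428). Open path.

**Shape 3** — `<polygon>` regular polygon, stroke `#008000` → cut (S866, F779). Machine vertices: (100.926,59.968) → (98.456,55.423) → (93.363,54.520) → (89.481,57.939) → (89.734,63.106) → (93.931,66.129) → (98.912,64.733) → (100.926,59.968). Closed: final G1 returns to the first vertex.

(Gcodetools for Inkscape — laser output)
G21
G90
G0 X57.648 Y92.666
M3 S866
G1 X177.410 Y92.666 F779
G1 X177.410 Y63.144
G1 X57.648 Y63.144
G1 X57.648 Y92.666
M5
G0 X154.898 Y68.348
M3 S866
G1 X96.189 Y10.555 F779
G1 X154.589 Y90.832
G1 X212.365 Y105.428
M5
G0 X100.926 Y59.968
M3 S866
G1 X98.456 Y55.423 F779
G1 X93.363 Y54.520
G1 X89.481 Y57.939
G1 X89.734 Y63.106
G1 X93.931 Y66.129
G1 X98.912 Y64.733
G1 X100.926 Y59.968
M5
G0 X0.000 Y0.000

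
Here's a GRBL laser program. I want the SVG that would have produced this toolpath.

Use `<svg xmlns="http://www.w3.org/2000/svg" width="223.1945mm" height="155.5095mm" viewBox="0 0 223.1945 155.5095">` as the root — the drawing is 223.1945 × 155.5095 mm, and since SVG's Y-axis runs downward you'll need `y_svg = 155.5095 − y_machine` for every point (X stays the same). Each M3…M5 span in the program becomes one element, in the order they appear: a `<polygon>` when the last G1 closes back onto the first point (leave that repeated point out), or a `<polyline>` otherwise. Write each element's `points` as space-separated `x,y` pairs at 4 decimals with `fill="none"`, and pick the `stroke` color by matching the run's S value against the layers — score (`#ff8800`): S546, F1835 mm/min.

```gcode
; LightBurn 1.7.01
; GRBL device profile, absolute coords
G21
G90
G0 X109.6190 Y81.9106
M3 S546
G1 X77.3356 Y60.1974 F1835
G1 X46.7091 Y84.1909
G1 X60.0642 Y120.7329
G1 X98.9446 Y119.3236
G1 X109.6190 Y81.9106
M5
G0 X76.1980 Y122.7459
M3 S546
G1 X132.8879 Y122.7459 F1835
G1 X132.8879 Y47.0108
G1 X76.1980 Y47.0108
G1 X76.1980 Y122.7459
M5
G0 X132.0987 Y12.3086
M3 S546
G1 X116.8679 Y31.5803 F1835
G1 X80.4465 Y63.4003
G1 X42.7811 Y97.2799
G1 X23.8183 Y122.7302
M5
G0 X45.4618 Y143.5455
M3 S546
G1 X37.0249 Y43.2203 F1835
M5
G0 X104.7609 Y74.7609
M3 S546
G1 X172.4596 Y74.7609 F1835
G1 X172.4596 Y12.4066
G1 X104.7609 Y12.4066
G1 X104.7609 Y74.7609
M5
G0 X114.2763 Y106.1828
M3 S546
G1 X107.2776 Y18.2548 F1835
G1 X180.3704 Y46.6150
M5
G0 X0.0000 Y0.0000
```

<svg xmlns="http://www.w3.org/2000/svg" width="223.1945mm" height="155.5095mm" viewBox="0 0 223.1945 155.5095">
  <polygon points="109.6190,73.5989 77.3356,95.3121 46.7091,71.3186 60.0642,34.7766 98.9446,36.1859" fill="none" stroke="#ff8800"/>
  <polygon points="76.1980,32.7636 132.8879,32.7636 132.8879,108.4987 76.1980,108.4987" fill="none" stroke="#ff8800"/>
  <polyline points="132.0987,143.2009 116.8679,123.9292 80.4465,92.1092 42.7811,58.2296 23.8183,32.7793" fill="none" stroke="#ff8800"/>
  <polyline points="45.4618,11.9640 37.0249,112.2892" fill="none" stroke="#ff8800"/>
  <polygon points="104.7609,80.7486 172.4596,80.7486 172.4596,143.1029 104.7609,143.1029" fill="none" stroke="#ff8800"/>
  <polyline points="114.2763,49.3267 107.2776,137.2547 180.3704,108.8945" fill="none" stroke="#ff8800"/>
</svg>

y_svg = 155.5095 − y_m. Every run uses S546, so all elements get stroke `#ff8800` (score).

[1] closed run; points: 109.6190,73.5989 77.3356,95.3121 46.7091,71.3186 60.0642,34.7766 98.9446,36.1859

[2] closed run; points: 76.1980,32.7636 132.8879,32.7636 132.8879,108.4987 76.1980,108.4987

[3] open run; points: 132.0987,143.2009 116.8679,123.9292 80.4465,92.1092 42.7811,58.2296 23.8183,32.7793

[4] open run; points: 45.4618,11.9640 37.0249,112.2892

[5] closed run; points: 104.7609,80.7486 172.4596,80.7486 172.4596,143.1029 104.7609,143.1029

[6] open run; points: 114.2763,49.3267 107.2776,137.2547 180.3704,108.8945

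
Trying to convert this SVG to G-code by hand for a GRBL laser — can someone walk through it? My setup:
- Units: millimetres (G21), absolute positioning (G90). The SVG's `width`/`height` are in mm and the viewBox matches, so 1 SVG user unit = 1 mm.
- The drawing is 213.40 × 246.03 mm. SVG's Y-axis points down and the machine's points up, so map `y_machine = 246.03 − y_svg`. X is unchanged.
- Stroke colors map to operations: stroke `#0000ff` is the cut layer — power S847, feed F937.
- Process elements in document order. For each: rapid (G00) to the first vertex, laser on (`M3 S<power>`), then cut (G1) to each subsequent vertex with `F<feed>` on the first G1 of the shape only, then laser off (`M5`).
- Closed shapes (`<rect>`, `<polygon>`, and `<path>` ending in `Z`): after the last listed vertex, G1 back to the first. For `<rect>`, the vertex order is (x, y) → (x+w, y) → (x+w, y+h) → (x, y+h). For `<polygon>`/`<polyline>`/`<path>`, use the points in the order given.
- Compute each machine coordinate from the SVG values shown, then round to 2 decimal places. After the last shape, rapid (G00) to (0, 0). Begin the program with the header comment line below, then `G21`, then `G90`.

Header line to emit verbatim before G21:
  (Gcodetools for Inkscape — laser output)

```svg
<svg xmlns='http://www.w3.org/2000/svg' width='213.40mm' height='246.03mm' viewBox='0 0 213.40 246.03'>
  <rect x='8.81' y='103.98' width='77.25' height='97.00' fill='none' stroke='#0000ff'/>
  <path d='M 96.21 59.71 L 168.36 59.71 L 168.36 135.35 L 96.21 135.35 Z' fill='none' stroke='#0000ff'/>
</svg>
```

viewBox `0 0 213.40 246.03` with mm width/height → 1 unit = 1 mm. Flip: y_m = 246.03 − y_svg.

**Shape 1** — `<rect>` rectangle, stroke `#0000ff` → cut (S847, F937). Machine vertices: (8.81,142.05) → (86.06,142.05) → (86.06,45.05) → (8.81,45.05) → (8.81,142.05). Closed: final G1 returns to the first vertex.

**Shape 2** — `<path>` rectangle, stroke `#0000ff` → cut (S847, F937). Machine vertices: (96.21,186.32) → (168.36,186.32) → (168.36,110.68) → (96.21,110.68) → (96.21,186.32). Closed: final G1 returns to the first vertex.

(Gcodetools for Inkscape — laser output)
G21
G90
G00 X8.81 Y142.05
M3 S847
G1 X86.06 Y142.05 F937
G1 X86.06 Y45.05
G1 X8.81 Y45.05
G1 X8.81 Y142.05
M5
G00 X96.21 Y186.32
M3 S847
G1 X168.36 Y186.32 F937
G1 X168.36 Y110.68
G1 X96.21 Y110.68
G1 X96.21 Y186.32
M5
G00 X0.00 Y0.00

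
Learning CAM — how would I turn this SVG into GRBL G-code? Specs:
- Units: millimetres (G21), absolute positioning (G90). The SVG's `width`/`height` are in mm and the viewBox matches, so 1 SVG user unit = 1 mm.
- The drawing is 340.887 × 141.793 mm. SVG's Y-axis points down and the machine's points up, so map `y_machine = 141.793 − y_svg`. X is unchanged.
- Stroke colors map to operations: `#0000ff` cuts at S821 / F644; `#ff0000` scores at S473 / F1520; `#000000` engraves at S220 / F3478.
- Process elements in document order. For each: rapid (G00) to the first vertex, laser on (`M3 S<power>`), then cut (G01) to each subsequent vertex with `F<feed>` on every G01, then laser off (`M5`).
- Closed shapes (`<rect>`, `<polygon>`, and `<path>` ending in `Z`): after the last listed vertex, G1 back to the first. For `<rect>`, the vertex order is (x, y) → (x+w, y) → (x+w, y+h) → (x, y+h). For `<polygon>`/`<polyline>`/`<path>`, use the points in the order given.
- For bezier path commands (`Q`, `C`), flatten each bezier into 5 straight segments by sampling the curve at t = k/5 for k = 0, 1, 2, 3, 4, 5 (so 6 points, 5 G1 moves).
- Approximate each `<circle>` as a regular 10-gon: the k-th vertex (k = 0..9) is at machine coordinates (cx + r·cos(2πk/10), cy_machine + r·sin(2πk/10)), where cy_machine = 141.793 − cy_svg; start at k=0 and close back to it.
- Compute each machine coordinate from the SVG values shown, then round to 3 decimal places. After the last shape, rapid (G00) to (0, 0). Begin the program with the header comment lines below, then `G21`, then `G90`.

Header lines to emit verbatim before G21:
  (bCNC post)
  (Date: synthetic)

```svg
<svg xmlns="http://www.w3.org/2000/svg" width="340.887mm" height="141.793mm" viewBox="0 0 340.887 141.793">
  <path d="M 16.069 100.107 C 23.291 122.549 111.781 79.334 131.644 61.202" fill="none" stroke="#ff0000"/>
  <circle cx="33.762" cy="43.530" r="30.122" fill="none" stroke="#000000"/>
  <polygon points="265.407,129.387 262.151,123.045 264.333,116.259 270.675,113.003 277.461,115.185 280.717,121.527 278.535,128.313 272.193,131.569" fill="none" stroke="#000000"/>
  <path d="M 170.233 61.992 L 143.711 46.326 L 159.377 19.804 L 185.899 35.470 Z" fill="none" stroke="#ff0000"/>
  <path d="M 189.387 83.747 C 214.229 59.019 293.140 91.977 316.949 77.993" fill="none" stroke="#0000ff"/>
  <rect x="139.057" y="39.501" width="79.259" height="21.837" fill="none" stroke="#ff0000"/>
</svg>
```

(bCNC post)
(Date: synthetic)
G21
G90
G00 X16.069 Y41.686
M3 S473
G01 X28.955 Y35.374 F1520
G01 X54.151 Y40.464 F1520
G01 X84.461 Y52.600 F1520
G01 X112.690 Y67.428 F1520
G01 X131.644 Y80.591 F1520
M5
G00 X63.884 Y98.263
M3 S220
G01 X58.131 Y115.968 F3478
G01 X43.070 Y126.911 F3478
G01 X24.454 Y126.911 F3478
G01 X9.393 Y115.968 F3478
G01 X3.640 Y98.263 F3478
G01 X9.393 Y80.558 F3478
G01 X24.454 Y69.615 F3478
G01 X43.070 Y69.615 F3478
G01 X58.131 Y80.558 F3478
G01 X63.884 Y98.263 F3478
M5
G00 X265.407 Y12.406
M3 S220
G01 X262.151 Y18.748 F3478
G01 X264.333 Y25.534 F3478
G01 X270.675 Y28.790 F3478
G01 X277.461 Y26.608 F3478
G01 X280.717 Y20.266 F3478
G01 X278.535 Y13.480 F3478
G01 X272.193 Y10.224 F3478
G01 X265.407 Y12.406 F3478
M5
G00 X170.233 Y79.801
M3 S473
G01 X143.711 Y95.467 F1520
G01 X159.377 Y121.989 F1520
G01 X185.899 Y106.323 F1520
G01 X170.233 Y79.801 F1520
M5
G00 X189.387 Y58.046
M3 S821
G01 X209.907 Y66.798 F644
G01 X238.164 Y66.727 F644
G01 X268.916 Y62.855 F644
G01 X296.925 Y60.206 F644
G01 X316.949 Y63.800 F644
M5
G00 X139.057 Y102.292
M3 S473
G01 X218.316 Y102.292 F1520
G01 X218.316 Y80.455 F1520
G01 X139.057 Y80.455 F1520
G01 X139.057 Y102.292 F1520
M5
G00 X0.000 Y0.000

viewBox `0 0 340.887 141.793` with mm width/height → 1 unit = 1 mm. Flip: y_m = 141.793 − y_svg.

**Shape 1** — `<path>` cubic bezier, stroke `#ff0000` → score (S473, F1520). Control points (SVG): P0=(16.069,100.107), P1=(23.291,122.549), P2=(111.781,79.334), P3=(131.644,61.202); sampled at t=k/5. Machine vertices: (16.069,41.686) → (28.955,35.374) → (54.151,40.464) → (84.461,52.600) → (112.690,67.428) → (131.644,80.591). Open path.

**Shape 2** — `<circle>` circle, stroke `#000000` → engrave (S220, F3478). Machine vertices: (63.884,98.263) → (58.131,115.968) → (43.070,126.911) → (24.454,126.911) → (9.393,115.968) → (3.640,98.263) → (9.393,80.558) → (24.454,69.615) → (43.070,69.615) → (58.131,80.558) → (63.884,98.263). Closed: final G1 returns to the first vertex.

**Shape 3** — `<polygon>` regular polygon, stroke `#000000` → engrave (S220, F3478). Machine vertices: (265.407,12.406) → (262.151,18.748) → (264.333,25.534) → (270.675,28.790) → (277.461,26.608) → (280.717,20.266) → (278.535,13.480) → (272.193,10.224) → (265.407,12.406). Closed: final G1 returns to the first vertex.

**Shape 4** — `<path>` regular polygon, stroke `#ff0000` → score (S473, F1520). Machine vertices: (170.233,79.801) → (143.711,95.467) → (159.377,121.989) → (185.899,106.323) → (170.233,79.801). Closed: final G1 returns to the first vertex.

**Shape 5** — `<path>` cubic bezier, stroke `#0000ff` → cut (S821, F644). Control points (SVG): P0=(189.387,83.747), P1=(214.229,59.019), P2=(293.140,91.977), P3=(316.949,77.993); sampled at t=k/5. Machine vertices: (189.387,58.046) → (209.907,66.798) → (238.164,66.727) → (268.916,62.855) → (296.925,60.206) → (316.949,63.800). Open path.

**Shape 6** — `<rect>` rectangle, stroke `#ff0000` → score (S473, F1520). Machine vertices: (139.057,102.292) → (218.316,102.292) → (218.316,80.455) → (139.057,80.455) → (139.057,102.292). Closed: final G1 returns to the first vertex.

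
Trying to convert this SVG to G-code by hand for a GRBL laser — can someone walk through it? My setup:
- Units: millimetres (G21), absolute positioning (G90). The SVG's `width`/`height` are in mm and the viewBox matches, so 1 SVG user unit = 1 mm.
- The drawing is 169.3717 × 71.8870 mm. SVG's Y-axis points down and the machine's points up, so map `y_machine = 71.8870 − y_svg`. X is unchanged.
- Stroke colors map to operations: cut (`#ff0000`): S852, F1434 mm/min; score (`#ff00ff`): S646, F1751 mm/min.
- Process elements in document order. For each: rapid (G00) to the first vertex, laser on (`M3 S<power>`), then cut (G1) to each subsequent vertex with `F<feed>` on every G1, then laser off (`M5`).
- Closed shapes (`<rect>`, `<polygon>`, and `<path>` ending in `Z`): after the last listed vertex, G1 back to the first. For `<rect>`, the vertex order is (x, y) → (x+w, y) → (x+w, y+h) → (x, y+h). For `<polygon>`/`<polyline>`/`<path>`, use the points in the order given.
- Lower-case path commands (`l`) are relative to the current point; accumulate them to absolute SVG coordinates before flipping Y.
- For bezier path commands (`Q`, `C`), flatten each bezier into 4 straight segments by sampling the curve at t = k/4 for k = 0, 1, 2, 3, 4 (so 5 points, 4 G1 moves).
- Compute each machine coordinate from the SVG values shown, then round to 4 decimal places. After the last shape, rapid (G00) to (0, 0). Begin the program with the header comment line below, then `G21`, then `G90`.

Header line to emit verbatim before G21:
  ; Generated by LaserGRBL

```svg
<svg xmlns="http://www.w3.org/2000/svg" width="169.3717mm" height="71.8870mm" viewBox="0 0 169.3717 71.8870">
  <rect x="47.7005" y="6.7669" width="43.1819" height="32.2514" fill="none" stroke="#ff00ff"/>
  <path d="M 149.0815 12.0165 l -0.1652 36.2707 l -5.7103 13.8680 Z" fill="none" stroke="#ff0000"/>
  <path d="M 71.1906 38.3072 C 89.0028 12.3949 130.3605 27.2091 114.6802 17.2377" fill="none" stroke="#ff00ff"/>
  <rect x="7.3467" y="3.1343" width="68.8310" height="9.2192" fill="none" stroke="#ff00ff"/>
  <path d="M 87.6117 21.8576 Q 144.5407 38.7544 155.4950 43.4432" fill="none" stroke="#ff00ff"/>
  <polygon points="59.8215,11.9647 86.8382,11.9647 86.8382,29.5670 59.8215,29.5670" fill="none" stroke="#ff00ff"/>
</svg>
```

; Generated by LaserGRBL
G21
G90
G00 X47.7005 Y65.1201
M3 S646
G1 X90.8824 Y65.1201 F1751
G1 X90.8824 Y32.8687 F1751
G1 X47.7005 Y32.8687 F1751
G1 X47.7005 Y65.1201 F1751
M5
G00 X149.0815 Y59.8705
M3 S852
G1 X148.9163 Y23.5998 F1434
G1 X143.2060 Y9.7318 F1434
G1 X149.0815 Y59.8705 F1434
M5
G00 X71.1906 Y33.5798
M3 S646
G1 X87.7054 Y46.4014 F1751
G1 X105.4951 Y50.0924 F1751
G1 X117.0049 Y50.7944 F1751
G1 X114.6802 Y54.6493 F1751
M5
G00 X7.3467 Y68.7527
M3 S646
G1 X76.1777 Y68.7527 F1751
G1 X76.1777 Y59.5335 F1751
G1 X7.3467 Y59.5335 F1751
G1 X7.3467 Y68.7527 F1751
M5
G00 X87.6117 Y50.0294
M3 S646
G1 X113.2028 Y42.3440 F1751
G1 X133.0470 Y36.1846 F1751
G1 X147.1444 Y31.5512 F1751
G1 X155.4950 Y28.4438 F1751
M5
G00 X59.8215 Y59.9223
M3 S646
G1 X86.8382 Y59.9223 F1751
G1 X86.8382 Y42.3200 F1751
G1 X59.8215 Y42.3200 F1751
G1 X59.8215 Y59.9223 F1751
M5
G00 X0.0000 Y0.0000

Since the viewBox matches the mm dimensions, user units are millimetres directly. The only transform is the Y-flip y_m = 71.8870 − y_svg.

Shape 1 is a rectangle drawn with `<rect>`. Its stroke #ff00ff means score at S646, F1751. After flipping Y the toolpath is (47.7005,65.1201) → (90.8824,65.1201) → (90.8824,32.8687) → (47.7005,32.8687) → (47.7005,65.1201), returning to the start.

Shape 2 is a closed polygon drawn with `<path>`. Its stroke #ff0000 means cut at S852, F1434. After flipping Y the toolpath is (149.0815,59.8705) → (148.9163,23.5998) → (143.2060,9.7318) → (149.0815,59.8705), returning to the start.

Shape 3 is a cubic bezier drawn with `<path>`. Its stroke #ff00ff means score at S646, F1751. After flipping Y the toolpath is (71.1906,33.5798) → (87.7054,46.4014) → (105.4951,50.0924) → (117.0049,50.7944) → (114.6802,54.6493).

Shape 4 is a rectangle drawn with `<rect>`. Its stroke #ff00ff means score at S646, F1751. After flipping Y the toolpath is (7.3467,68.7527) → (76.1777,68.7527) → (76.1777,59.5335) → (7.3467,59.5335) → (7.3467,68.7527), returning to the start.

Shape 5 is a quadratic bezier drawn with `<path>`. Its stroke #ff00ff means score at S646, F1751. After flipping Y the toolpath is (87.6117,50.0294) → (113.2028,42.3440) → (133.0470,36.1846) → (147.1444,31.5512) → (155.4950,28.4438).

Shape 6 is a rectangle drawn with `<polygon>`. Its stroke #ff00ff means score at S646, F1751. After flipping Y the toolpath is (59.8215,59.9223) → (86.8382,59.9223) → (86.8382,42.3200) → (59.8215,42.3200) → (59.8215,59.9223), returning to the start.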